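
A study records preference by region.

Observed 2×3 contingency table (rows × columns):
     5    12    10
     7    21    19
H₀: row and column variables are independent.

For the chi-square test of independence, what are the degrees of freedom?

df = (r−1)(c−1) = (2−1)·(3−1) = 2

degrees of freedom = 2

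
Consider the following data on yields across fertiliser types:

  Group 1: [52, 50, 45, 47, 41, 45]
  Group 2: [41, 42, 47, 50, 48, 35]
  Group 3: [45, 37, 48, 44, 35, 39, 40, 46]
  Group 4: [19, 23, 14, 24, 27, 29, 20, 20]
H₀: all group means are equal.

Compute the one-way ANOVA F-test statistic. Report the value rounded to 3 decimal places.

Group means [46.67, 43.83, 41.75, 22.00], grand mean 37.607
SSB = Σnᵢ(x̄ᵢ−x̄)² = 2811.012; SSW = ΣΣ(x−x̄ᵢ)² = 543.667
MSB = 2811.012/3 = 937.0040; MSW = 543.667/24 = 22.6528
F = MSB/MSW = 41.3638
df = (3, 24)

test statistic = 41.364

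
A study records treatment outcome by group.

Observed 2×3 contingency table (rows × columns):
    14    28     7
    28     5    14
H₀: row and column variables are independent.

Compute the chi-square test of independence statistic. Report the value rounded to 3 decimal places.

test statistic = 22.999

Row totals [49, 47], col totals [42, 33, 21], n=96
χ² = (14−21.44)²/21.44 + (28−16.84)²/16.84 + (7−10.72)²/10.72 + (28−20.56)²/20.56 + (5−16.16)²/16.16 + (14−10.28)²/10.28 = 22.9986
df = 2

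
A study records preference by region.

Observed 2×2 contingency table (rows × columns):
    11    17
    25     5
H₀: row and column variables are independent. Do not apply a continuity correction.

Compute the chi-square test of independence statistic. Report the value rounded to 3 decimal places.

Row totals [28, 30], col totals [36, 22], n=58
χ² = (11−17.38)²/17.38 + (17−10.62)²/10.62 + (25−18.62)²/18.62 + (5−11.38)²/11.38 = 11.9351
df = 1

test statistic = 11.935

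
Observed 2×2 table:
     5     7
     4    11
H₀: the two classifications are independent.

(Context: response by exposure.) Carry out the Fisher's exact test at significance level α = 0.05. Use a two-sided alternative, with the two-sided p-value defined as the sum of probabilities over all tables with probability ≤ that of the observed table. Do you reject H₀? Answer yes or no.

reject H₀: no

Margins: r₁=12, r₂=15, c₁=9, c₂=18, n=27
p_obs = C(12,5)·C(15,4)/C(27,9); sum pmf over tables with pmf ≤ p_obs
p-value (two-sided) = 0.44790
At α=0.05: p ≥ α → fail to reject H₀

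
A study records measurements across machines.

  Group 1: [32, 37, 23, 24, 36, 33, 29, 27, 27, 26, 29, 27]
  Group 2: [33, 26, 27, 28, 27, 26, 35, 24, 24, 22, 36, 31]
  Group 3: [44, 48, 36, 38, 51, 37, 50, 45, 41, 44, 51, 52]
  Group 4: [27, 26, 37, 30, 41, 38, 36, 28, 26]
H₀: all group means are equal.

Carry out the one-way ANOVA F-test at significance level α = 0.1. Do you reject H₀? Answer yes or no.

reject H₀: yes

Group means [29.17, 28.25, 44.75, 32.11], grand mean 33.667
SSB = Σnᵢ(x̄ᵢ−x̄)² = 2090.944; SSW = ΣΣ(x−x̄ᵢ)² = 1085.056
MSB = 2090.944/3 = 696.9815; MSW = 1085.056/41 = 26.4648
F = MSB/MSW = 26.3362
df = (3, 41)
p-value (upper-tail) = 0.00000
At α=0.1: p < α → reject H₀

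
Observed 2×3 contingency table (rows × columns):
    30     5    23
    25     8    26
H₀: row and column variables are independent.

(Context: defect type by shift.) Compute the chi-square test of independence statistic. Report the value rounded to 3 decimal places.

test statistic = 1.322

Row totals [58, 59], col totals [55, 13, 49], n=117
χ² = (30−27.26)²/27.26 + (5−6.44)²/6.44 + (23−24.29)²/24.29 + (25−27.74)²/27.74 + (8−6.56)²/6.56 + (26−24.71)²/24.71 = 1.3221
df = 2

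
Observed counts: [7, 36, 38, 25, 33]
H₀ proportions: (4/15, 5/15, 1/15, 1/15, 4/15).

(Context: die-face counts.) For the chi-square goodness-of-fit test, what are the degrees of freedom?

df = k − 1 = 5 − 1 = 4

degrees of freedom = 4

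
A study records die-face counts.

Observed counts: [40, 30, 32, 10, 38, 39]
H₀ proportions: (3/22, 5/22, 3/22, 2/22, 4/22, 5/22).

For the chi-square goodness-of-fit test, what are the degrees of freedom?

df = k − 1 = 6 − 1 = 5

degrees of freedom = 5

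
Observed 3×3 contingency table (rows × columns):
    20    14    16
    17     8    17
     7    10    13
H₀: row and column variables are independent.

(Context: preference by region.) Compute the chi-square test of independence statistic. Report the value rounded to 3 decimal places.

test statistic = 4.022

Row totals [50, 42, 30], col totals [44, 32, 46], n=122
χ² = (20−18.03)²/18.03 + (14−13.11)²/13.11 + (16−18.85)²/18.85 + (17−15.15)²/15.15 + (8−11.02)²/11.02 + (17−15.84)²/15.84 + (7−10.82)²/10.82 + (10−7.87)²/7.87 + (13−11.31)²/11.31 = 4.0217
df = 4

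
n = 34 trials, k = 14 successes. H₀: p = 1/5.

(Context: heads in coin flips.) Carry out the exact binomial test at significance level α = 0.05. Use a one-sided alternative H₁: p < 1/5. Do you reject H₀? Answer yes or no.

Exact binomial: n=34, k=14, p₀=1/5=0.2000
P(X≤14) from Σ C(n,i)·p₀^i·(1−p₀)^(n−i)
p-value (one-sided, H₁ less) = 0.99877
At α=0.05: p ≥ α → fail to reject H₀

reject H₀: no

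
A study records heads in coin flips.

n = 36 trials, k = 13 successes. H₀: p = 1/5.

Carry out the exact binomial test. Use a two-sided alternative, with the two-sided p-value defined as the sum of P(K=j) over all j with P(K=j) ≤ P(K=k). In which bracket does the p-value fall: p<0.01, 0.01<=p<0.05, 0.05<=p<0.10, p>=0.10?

Exact binomial: n=36, k=13, p₀=1/5=0.2000
P(X=j) = C(n,j)·p₀^j·(1−p₀)^(n−j); p = Σ P(X=j) over j with P(X=j) ≤ P(X=13)
p-value (two-sided) = 0.02146
→ bracket: 0.01<=p<0.05

p-value bracket: 0.01<=p<0.05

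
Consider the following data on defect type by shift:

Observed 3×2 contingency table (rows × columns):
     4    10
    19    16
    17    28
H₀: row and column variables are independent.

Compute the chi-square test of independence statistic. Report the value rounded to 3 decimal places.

Row totals [14, 35, 45], col totals [40, 54], n=94
χ² = (4−5.96)²/5.96 + (10−8.04)²/8.04 + (19−14.89)²/14.89 + (16−20.11)²/20.11 + (17−19.15)²/19.15 + (28−25.85)²/25.85 = 3.5102
df = 2

test statistic = 3.510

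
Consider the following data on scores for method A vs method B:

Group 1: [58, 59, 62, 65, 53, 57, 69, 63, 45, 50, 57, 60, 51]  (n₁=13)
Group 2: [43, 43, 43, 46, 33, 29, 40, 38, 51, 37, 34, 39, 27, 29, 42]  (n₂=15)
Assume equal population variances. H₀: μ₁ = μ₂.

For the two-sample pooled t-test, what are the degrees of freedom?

degrees of freedom = 26

df = n₁ + n₂ − 2 = 13 + 15 − 2 = 26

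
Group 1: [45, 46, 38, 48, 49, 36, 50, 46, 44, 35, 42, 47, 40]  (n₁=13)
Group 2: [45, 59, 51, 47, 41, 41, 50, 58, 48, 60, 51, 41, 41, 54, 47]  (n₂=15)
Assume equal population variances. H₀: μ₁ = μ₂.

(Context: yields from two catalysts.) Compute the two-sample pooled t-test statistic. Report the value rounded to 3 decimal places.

x̄₁=43.538, s₁=4.943, n₁=13
x̄₂=48.933, s₂=6.638, n₂=15
s_p² = [12·4.943² + 14·6.638²]/26 = 35.0063
SE = √(s_p²·(1/13+1/15)) = 2.2420
t = (43.538−48.933)/2.2420 = -2.4063
df = 26

test statistic = -2.406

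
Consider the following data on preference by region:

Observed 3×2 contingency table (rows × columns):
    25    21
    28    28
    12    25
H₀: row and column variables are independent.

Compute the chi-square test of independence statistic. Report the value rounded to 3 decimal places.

Row totals [46, 56, 37], col totals [65, 74], n=139
χ² = (25−21.51)²/21.51 + (21−24.49)²/24.49 + (28−26.19)²/26.19 + (28−29.81)²/29.81 + (12−17.30)²/17.30 + (25−19.70)²/19.70 = 4.3509
df = 2

test statistic = 4.351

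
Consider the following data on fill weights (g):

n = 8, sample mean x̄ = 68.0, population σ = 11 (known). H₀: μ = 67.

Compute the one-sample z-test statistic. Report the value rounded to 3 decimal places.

SE = σ/√n = 11/√8 = 3.8891
z = (x̄−μ₀)/SE = (68.0−67)/3.8891 = 0.2571

test statistic = 0.257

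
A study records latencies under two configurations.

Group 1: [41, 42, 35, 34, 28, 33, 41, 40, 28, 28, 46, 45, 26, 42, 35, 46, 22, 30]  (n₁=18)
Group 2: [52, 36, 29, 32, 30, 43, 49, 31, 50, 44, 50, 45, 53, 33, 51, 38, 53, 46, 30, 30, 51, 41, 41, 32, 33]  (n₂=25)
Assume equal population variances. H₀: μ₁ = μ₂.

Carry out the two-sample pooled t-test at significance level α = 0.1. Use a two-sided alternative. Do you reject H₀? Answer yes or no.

reject H₀: yes

x̄₁=35.667, s₁=7.499, n₁=18
x̄₂=40.920, s₂=8.708, n₂=25
s_p² = [17·7.499² + 24·8.708²]/41 = 67.7034
SE = √(s_p²·(1/18+1/25)) = 2.5435
t = (35.667−40.920)/2.5435 = -2.0654
df = 41
p-value (two-sided) = 0.04525
At α=0.1: p < α → reject H₀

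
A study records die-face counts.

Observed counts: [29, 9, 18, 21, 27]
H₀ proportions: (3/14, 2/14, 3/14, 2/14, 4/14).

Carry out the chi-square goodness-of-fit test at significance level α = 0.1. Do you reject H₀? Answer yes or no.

reject H₀: yes

n = 104; E_i = n·p_i = [22.29, 14.86, 22.29, 14.86, 29.71]
χ² = (29−22.29)²/22.29 + (9−14.86)²/14.86 + (18−22.29)²/22.29 + (21−14.86)²/14.86 + (27−29.71)²/29.71 = 7.9439
df = 4
p-value (upper-tail) = 0.09365
At α=0.1: p < α → reject H₀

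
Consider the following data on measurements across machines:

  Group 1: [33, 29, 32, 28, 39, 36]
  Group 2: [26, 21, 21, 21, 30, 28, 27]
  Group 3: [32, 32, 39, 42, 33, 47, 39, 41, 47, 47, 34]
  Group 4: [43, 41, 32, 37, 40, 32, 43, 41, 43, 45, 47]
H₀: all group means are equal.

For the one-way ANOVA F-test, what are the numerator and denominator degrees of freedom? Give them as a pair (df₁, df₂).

degrees of freedom = [3, 31]

k = 4 groups, N = 35 total
df = (k−1, N−k) = (4−1, 35−4) = (3, 31)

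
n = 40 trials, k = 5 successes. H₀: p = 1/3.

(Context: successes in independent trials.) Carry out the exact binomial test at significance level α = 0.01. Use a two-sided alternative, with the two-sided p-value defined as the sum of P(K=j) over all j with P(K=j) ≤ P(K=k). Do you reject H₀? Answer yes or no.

reject H₀: yes

Exact binomial: n=40, k=5, p₀=1/3=0.3333
P(X=j) = C(n,j)·p₀^j·(1−p₀)^(n−j); p = Σ P(X=j) over j with P(X=j) ≤ P(X=5)
p-value (two-sided) = 0.00395
At α=0.01: p < α → reject H₀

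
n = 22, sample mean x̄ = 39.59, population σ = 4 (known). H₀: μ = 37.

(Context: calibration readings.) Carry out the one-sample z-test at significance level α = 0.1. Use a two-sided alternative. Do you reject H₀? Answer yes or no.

SE = σ/√n = 4/√22 = 0.8528
z = (x̄−μ₀)/SE = (39.59−37)/0.8528 = 3.0370
p-value (two-sided) = 0.00239
At α=0.1: p < α → reject H₀

reject H₀: yes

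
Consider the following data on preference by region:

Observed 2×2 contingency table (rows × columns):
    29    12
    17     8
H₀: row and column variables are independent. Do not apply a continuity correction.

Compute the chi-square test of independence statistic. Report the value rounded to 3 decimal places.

Row totals [41, 25], col totals [46, 20], n=66
χ² = (29−28.58)²/28.58 + (12−12.42)²/12.42 + (17−17.42)²/17.42 + (8−7.58)²/7.58 = 0.0549
df = 1

test statistic = 0.055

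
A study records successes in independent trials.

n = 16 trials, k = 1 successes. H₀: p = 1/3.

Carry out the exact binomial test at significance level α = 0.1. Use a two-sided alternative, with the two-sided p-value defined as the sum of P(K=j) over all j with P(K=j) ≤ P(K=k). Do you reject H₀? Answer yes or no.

reject H₀: yes

Exact binomial: n=16, k=1, p₀=1/3=0.3333
P(X=j) = C(n,j)·p₀^j·(1−p₀)^(n−j); p = Σ P(X=j) over j with P(X=j) ≤ P(X=1)
p-value (two-sided) = 0.02965
At α=0.1: p < α → reject H₀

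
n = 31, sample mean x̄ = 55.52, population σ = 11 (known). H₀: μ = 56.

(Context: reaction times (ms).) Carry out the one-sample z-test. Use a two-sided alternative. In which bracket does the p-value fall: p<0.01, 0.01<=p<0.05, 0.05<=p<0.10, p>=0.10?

SE = σ/√n = 11/√31 = 1.9757
z = (x̄−μ₀)/SE = (55.52−56)/1.9757 = -0.2430
p-value (two-sided) = 0.80804
→ bracket: p>=0.10

p-value bracket: p>=0.10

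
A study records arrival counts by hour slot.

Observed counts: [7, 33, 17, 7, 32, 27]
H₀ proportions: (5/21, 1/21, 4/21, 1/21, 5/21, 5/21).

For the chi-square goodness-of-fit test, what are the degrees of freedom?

degrees of freedom = 5

df = k − 1 = 6 − 1 = 5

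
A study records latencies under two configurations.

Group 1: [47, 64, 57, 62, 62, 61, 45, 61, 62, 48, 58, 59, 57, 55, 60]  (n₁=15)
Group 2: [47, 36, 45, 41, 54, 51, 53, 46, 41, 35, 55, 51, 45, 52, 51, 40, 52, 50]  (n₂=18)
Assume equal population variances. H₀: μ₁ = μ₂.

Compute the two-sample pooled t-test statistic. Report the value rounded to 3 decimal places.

x̄₁=57.200, s₁=5.967, n₁=15
x̄₂=46.944, s₂=6.188, n₂=18
s_p² = [14·5.967² + 17·6.188²]/31 = 37.0756
SE = √(s_p²·(1/15+1/18)) = 2.1287
t = (57.200−46.944)/2.1287 = 4.8177
df = 31

test statistic = 4.818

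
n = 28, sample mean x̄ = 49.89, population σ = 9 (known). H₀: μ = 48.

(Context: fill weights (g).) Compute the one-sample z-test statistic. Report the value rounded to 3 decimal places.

SE = σ/√n = 9/√28 = 1.7008
z = (x̄−μ₀)/SE = (49.89−48)/1.7008 = 1.1112

test statistic = 1.111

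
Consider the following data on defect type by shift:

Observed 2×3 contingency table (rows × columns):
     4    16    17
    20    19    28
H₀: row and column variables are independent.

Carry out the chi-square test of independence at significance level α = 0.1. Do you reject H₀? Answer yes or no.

Row totals [37, 67], col totals [24, 35, 45], n=104
χ² = (4−8.54)²/8.54 + (16−12.45)²/12.45 + (17−16.01)²/16.01 + (20−15.46)²/15.46 + (19−22.55)²/22.55 + (28−28.99)²/28.99 = 5.4089
df = 2
p-value (upper-tail) = 0.06691
At α=0.1: p < α → reject H₀

reject H₀: yes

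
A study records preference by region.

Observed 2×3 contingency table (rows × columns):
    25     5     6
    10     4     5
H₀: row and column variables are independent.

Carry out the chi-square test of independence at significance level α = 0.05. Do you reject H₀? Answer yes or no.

Row totals [36, 19], col totals [35, 9, 11], n=55
χ² = (25−22.91)²/22.91 + (5−5.89)²/5.89 + (6−7.20)²/7.20 + (10−12.09)²/12.09 + (4−3.11)²/3.11 + (5−3.80)²/3.80 = 1.5214
df = 2
p-value (upper-tail) = 0.46734
At α=0.05: p ≥ α → fail to reject H₀

reject H₀: no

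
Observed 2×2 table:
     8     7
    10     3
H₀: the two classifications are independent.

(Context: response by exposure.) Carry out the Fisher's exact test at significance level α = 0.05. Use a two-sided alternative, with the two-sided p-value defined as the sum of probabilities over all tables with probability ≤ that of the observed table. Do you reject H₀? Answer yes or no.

reject H₀: no

Margins: r₁=15, r₂=13, c₁=18, c₂=10, n=28
p_obs = C(15,8)·C(13,10)/C(28,18); sum pmf over tables with pmf ≤ p_obs
p-value (two-sided) = 0.25431
At α=0.05: p ≥ α → fail to reject H₀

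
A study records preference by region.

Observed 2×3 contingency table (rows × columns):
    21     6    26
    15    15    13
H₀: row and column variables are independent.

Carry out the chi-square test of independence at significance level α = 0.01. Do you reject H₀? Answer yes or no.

Row totals [53, 43], col totals [36, 21, 39], n=96
χ² = (21−19.88)²/19.88 + (6−11.59)²/11.59 + (26−21.53)²/21.53 + (15−16.12)²/16.12 + (15−9.41)²/9.41 + (13−17.47)²/17.47 = 8.2382
df = 2
p-value (upper-tail) = 0.01626
At α=0.01: p ≥ α → fail to reject H₀

reject H₀: no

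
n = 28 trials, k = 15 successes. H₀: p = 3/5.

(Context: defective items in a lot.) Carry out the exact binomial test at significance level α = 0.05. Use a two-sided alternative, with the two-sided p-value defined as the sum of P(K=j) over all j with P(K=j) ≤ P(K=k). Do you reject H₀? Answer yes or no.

Exact binomial: n=28, k=15, p₀=3/5=0.6000
P(X=j) = C(n,j)·p₀^j·(1−p₀)^(n−j); p = Σ P(X=j) over j with P(X=j) ≤ P(X=15)
p-value (two-sided) = 0.56380
At α=0.05: p ≥ α → fail to reject H₀

reject H₀: no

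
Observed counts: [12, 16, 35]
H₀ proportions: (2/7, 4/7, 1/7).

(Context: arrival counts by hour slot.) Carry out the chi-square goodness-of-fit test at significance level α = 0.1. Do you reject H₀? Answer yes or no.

reject H₀: yes

n = 63; E_i = n·p_i = [18.00, 36.00, 9.00]
χ² = (12−18.00)²/18.00 + (16−36.00)²/36.00 + (35−9.00)²/9.00 = 88.2222
df = 2
p-value (upper-tail) = 0.00000
At α=0.1: p < α → reject H₀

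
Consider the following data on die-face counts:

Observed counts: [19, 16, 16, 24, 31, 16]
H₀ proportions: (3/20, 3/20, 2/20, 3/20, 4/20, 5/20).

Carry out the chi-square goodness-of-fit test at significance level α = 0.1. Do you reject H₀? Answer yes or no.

n = 122; E_i = n·p_i = [18.30, 18.30, 12.20, 18.30, 24.40, 30.50]
χ² = (19−18.30)²/18.30 + (16−18.30)²/18.30 + (16−12.20)²/12.20 + (24−18.30)²/18.30 + (31−24.40)²/24.40 + (16−30.50)²/30.50 = 11.9536
df = 5
p-value (upper-tail) = 0.03543
At α=0.1: p < α → reject H₀

reject H₀: yes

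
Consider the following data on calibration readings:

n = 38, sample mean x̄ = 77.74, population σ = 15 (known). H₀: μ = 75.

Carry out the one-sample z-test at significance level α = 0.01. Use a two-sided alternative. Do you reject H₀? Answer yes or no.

reject H₀: no

SE = σ/√n = 15/√38 = 2.4333
z = (x̄−μ₀)/SE = (77.74−75)/2.4333 = 1.1260
p-value (two-sided) = 0.26015
At α=0.01: p ≥ α → fail to reject H₀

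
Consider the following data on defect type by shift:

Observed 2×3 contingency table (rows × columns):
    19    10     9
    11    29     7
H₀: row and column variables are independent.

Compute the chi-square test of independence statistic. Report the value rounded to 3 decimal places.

test statistic = 10.808

Row totals [38, 47], col totals [30, 39, 16], n=85
χ² = (19−13.41)²/13.41 + (10−17.44)²/17.44 + (9−7.15)²/7.15 + (11−16.59)²/16.59 + (29−21.56)²/21.56 + (7−8.85)²/8.85 = 10.8080
df = 2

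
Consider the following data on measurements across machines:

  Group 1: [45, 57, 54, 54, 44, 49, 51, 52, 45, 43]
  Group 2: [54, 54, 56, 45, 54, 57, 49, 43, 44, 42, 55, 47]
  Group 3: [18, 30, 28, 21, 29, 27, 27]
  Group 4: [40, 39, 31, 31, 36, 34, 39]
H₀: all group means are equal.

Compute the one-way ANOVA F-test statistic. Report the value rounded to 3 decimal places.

Group means [49.40, 50.00, 25.71, 35.71], grand mean 42.333
SSB = Σnᵢ(x̄ᵢ−x̄)² = 3444.743; SSW = ΣΣ(x−x̄ᵢ)² = 767.257
MSB = 3444.743/3 = 1148.2476; MSW = 767.257/32 = 23.9768
F = MSB/MSW = 47.8900
df = (3, 32)

test statistic = 47.890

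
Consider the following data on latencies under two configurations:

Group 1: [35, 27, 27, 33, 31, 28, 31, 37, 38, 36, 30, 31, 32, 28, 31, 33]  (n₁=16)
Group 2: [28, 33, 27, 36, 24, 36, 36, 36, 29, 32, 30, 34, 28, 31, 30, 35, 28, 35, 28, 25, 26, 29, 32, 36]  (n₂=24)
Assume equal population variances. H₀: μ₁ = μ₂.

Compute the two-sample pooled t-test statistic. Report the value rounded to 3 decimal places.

x̄₁=31.750, s₁=3.435, n₁=16
x̄₂=31.000, s₂=3.867, n₂=24
s_p² = [15·3.435² + 23·3.867²]/38 = 13.7105
SE = √(s_p²·(1/16+1/24)) = 1.1951
t = (31.750−31.000)/1.1951 = 0.6276
df = 38

test statistic = 0.628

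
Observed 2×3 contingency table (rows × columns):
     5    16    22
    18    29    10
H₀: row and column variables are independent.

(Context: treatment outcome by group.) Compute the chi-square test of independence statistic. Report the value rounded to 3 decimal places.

test statistic = 13.916

Row totals [43, 57], col totals [23, 45, 32], n=100
χ² = (5−9.89)²/9.89 + (16−19.35)²/19.35 + (22−13.76)²/13.76 + (18−13.11)²/13.11 + (29−25.65)²/25.65 + (10−18.24)²/18.24 = 13.9161
df = 2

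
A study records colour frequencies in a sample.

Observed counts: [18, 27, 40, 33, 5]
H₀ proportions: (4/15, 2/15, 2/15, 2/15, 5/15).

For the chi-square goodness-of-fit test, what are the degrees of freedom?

df = k − 1 = 5 − 1 = 4

degrees of freedom = 4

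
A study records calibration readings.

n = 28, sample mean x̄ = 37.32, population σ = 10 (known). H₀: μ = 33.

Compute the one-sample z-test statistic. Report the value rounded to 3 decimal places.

test statistic = 2.286

SE = σ/√n = 10/√28 = 1.8898
z = (x̄−μ₀)/SE = (37.32−33)/1.8898 = 2.2859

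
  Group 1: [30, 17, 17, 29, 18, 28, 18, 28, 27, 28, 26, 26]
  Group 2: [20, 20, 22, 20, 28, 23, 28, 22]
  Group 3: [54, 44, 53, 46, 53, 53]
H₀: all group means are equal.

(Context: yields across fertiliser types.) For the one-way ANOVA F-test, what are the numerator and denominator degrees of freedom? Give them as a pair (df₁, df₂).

k = 3 groups, N = 26 total
df = (k−1, N−k) = (3−1, 26−3) = (2, 23)

degrees of freedom = [2, 23]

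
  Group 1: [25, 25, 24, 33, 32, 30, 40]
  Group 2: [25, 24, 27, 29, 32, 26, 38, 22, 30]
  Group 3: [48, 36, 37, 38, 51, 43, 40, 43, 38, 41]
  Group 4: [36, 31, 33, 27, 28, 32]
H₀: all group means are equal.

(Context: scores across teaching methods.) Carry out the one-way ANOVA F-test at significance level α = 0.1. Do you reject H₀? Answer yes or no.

reject H₀: yes

Group means [29.86, 28.11, 41.50, 31.17], grand mean 33.250
SSB = Σnᵢ(x̄ᵢ−x̄)² = 1024.921; SSW = ΣΣ(x−x̄ᵢ)² = 655.079
MSB = 1024.921/3 = 341.6402; MSW = 655.079/28 = 23.3957
F = MSB/MSW = 14.6027
df = (3, 28)
p-value (upper-tail) = 0.00001
At α=0.1: p < α → reject H₀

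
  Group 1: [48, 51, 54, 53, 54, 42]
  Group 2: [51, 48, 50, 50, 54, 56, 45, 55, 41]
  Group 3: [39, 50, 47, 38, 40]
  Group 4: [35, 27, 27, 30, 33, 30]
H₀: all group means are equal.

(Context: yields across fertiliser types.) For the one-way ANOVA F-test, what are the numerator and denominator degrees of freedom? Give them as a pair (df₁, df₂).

degrees of freedom = [3, 22]

k = 4 groups, N = 26 total
df = (k−1, N−k) = (4−1, 26−4) = (3, 22)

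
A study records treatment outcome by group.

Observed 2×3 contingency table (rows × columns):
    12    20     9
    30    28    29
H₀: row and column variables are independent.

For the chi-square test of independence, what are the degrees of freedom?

df = (r−1)(c−1) = (2−1)·(3−1) = 2

degrees of freedom = 2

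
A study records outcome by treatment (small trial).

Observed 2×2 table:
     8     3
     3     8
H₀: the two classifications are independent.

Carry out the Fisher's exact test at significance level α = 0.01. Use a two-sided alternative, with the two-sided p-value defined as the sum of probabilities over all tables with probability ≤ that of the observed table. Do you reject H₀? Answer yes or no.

Margins: r₁=11, r₂=11, c₁=11, c₂=11, n=22
p_obs = C(11,8)·C(11,3)/C(22,11); sum pmf over tables with pmf ≤ p_obs
p-value (two-sided) = 0.08611
At α=0.01: p ≥ α → fail to reject H₀

reject H₀: no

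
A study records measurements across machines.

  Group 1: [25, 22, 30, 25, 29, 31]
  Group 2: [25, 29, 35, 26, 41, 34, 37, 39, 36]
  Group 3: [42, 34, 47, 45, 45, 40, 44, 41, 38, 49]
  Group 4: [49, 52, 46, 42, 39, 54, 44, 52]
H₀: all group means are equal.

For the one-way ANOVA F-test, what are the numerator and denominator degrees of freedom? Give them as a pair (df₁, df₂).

k = 4 groups, N = 33 total
df = (k−1, N−k) = (4−1, 33−4) = (3, 29)

degrees of freedom = [3, 29]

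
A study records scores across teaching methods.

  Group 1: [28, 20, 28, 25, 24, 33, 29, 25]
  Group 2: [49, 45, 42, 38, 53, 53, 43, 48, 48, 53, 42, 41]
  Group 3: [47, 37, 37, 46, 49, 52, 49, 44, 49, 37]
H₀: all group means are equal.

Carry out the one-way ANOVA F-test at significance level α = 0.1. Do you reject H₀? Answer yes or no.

reject H₀: yes

Group means [26.50, 46.25, 44.70], grand mean 40.467
SSB = Σnᵢ(x̄ᵢ−x̄)² = 2141.117; SSW = ΣΣ(x−x̄ᵢ)² = 694.350
MSB = 2141.117/2 = 1070.5583; MSW = 694.350/27 = 25.7167
F = MSB/MSW = 41.6290
df = (2, 27)
p-value (upper-tail) = 0.00000
At α=0.1: p < α → reject H₀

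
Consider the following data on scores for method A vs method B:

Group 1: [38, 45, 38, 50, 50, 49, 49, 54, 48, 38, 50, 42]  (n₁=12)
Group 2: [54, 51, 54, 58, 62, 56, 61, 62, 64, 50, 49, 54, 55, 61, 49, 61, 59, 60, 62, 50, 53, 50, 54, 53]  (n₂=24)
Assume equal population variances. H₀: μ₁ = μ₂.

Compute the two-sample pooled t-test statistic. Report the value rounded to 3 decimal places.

test statistic = -5.545

x̄₁=45.917, s₁=5.583, n₁=12
x̄₂=55.917, s₂=4.854, n₂=24
s_p² = [11·5.583² + 23·4.854²]/34 = 26.0221
SE = √(s_p²·(1/12+1/24)) = 1.8035
t = (45.917−55.917)/1.8035 = -5.5447
df = 34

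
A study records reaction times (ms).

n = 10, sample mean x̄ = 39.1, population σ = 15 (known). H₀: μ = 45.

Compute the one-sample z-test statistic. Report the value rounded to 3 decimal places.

SE = σ/√n = 15/√10 = 4.7434
z = (x̄−μ₀)/SE = (39.1−45)/4.7434 = -1.2438

test statistic = -1.244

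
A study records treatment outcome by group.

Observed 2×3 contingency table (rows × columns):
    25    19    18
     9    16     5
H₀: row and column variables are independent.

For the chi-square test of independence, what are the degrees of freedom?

degrees of freedom = 2

df = (r−1)(c−1) = (2−1)·(3−1) = 2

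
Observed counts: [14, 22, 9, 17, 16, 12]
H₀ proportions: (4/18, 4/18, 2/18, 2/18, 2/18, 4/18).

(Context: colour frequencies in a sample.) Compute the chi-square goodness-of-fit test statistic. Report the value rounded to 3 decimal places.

test statistic = 13.800

n = 90; E_i = n·p_i = [20.00, 20.00, 10.00, 10.00, 10.00, 20.00]
χ² = (14−20.00)²/20.00 + (22−20.00)²/20.00 + (9−10.00)²/10.00 + (17−10.00)²/10.00 + (16−10.00)²/10.00 + (12−20.00)²/20.00 = 13.8000
df = 5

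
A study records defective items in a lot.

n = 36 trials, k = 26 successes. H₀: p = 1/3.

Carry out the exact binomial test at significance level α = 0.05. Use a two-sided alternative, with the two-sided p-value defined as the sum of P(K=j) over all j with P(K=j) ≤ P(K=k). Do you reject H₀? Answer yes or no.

reject H₀: yes

Exact binomial: n=36, k=26, p₀=1/3=0.3333
P(X=j) = C(n,j)·p₀^j·(1−p₀)^(n−j); p = Σ P(X=j) over j with P(X=j) ≤ P(X=26)
p-value (two-sided) = 0.00000
At α=0.05: p < α → reject H₀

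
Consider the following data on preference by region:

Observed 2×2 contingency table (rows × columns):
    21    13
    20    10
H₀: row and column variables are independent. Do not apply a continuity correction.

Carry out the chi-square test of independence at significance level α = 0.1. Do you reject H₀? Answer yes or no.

reject H₀: no

Row totals [34, 30], col totals [41, 23], n=64
χ² = (21−21.78)²/21.78 + (13−12.22)²/12.22 + (20−19.22)²/19.22 + (10−10.78)²/10.78 = 0.1663
df = 1
p-value (upper-tail) = 0.68338
At α=0.1: p ≥ α → fail to reject H₀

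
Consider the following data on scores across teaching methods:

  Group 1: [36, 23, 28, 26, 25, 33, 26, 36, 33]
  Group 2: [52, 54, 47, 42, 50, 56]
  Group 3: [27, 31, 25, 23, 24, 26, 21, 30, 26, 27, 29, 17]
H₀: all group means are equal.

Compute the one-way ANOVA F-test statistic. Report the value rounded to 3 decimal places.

test statistic = 61.395

Group means [29.56, 50.17, 25.50], grand mean 32.333
SSB = Σnᵢ(x̄ᵢ−x̄)² = 2537.944; SSW = ΣΣ(x−x̄ᵢ)² = 496.056
MSB = 2537.944/2 = 1268.9722; MSW = 496.056/24 = 20.6690
F = MSB/MSW = 61.3950
df = (2, 24)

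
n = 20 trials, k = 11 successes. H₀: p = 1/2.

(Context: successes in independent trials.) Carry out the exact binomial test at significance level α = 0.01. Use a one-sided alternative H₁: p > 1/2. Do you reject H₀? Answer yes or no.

reject H₀: no

Exact binomial: n=20, k=11, p₀=1/2=0.5000
P(X≥11) from Σ C(n,i)·p₀^i·(1−p₀)^(n−i)
p-value (one-sided, H₁ greater) = 0.41190
At α=0.01: p ≥ α → fail to reject H₀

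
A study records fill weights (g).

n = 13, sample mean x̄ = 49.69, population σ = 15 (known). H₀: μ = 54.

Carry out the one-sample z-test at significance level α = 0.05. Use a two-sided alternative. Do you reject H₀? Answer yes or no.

reject H₀: no

SE = σ/√n = 15/√13 = 4.1603
z = (x̄−μ₀)/SE = (49.69−54)/4.1603 = -1.0360
p-value (two-sided) = 0.30020
At α=0.05: p ≥ α → fail to reject H₀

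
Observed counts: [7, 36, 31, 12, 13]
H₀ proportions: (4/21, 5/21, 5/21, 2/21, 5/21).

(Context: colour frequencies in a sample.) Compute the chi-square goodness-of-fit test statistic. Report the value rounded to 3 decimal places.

n = 99; E_i = n·p_i = [18.86, 23.57, 23.57, 9.43, 23.57]
χ² = (7−18.86)²/18.86 + (36−23.57)²/23.57 + (31−23.57)²/23.57 + (12−9.43)²/9.43 + (13−23.57)²/23.57 = 21.7924
df = 4

test statistic = 21.792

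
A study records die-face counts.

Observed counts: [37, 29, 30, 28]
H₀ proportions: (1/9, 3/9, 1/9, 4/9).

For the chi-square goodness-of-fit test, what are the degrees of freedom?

degrees of freedom = 3

df = k − 1 = 4 − 1 = 3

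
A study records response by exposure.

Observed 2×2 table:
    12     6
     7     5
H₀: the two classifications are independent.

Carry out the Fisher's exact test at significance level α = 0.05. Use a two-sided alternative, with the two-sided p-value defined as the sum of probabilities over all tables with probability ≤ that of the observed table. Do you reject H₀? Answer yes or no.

reject H₀: no

Margins: r₁=18, r₂=12, c₁=19, c₂=11, n=30
p_obs = C(18,12)·C(12,7)/C(30,19); sum pmf over tables with pmf ≤ p_obs
p-value (two-sided) = 0.71163
At α=0.05: p ≥ α → fail to reject H₀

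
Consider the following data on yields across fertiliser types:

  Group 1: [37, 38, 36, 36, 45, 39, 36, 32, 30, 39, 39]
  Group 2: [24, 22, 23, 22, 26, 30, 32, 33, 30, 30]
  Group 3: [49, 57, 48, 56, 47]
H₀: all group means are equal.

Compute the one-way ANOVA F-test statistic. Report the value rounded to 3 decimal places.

test statistic = 55.725

Group means [37.00, 27.20, 51.40], grand mean 36.000
SSB = Σnᵢ(x̄ᵢ−x̄)² = 1971.200; SSW = ΣΣ(x−x̄ᵢ)² = 406.800
MSB = 1971.200/2 = 985.6000; MSW = 406.800/23 = 17.6870
F = MSB/MSW = 55.7247
df = (2, 23)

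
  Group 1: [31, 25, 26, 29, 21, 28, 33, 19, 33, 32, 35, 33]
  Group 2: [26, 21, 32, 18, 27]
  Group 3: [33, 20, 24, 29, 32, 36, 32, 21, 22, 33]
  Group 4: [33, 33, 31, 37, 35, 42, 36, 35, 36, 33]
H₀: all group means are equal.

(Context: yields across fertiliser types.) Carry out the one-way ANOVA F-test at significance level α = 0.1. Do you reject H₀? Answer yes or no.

reject H₀: yes

Group means [28.75, 24.80, 28.20, 35.10], grand mean 29.784
SSB = Σnᵢ(x̄ᵢ−x̄)² = 444.720; SSW = ΣΣ(x−x̄ᵢ)² = 799.550
MSB = 444.720/3 = 148.2401; MSW = 799.550/33 = 24.2288
F = MSB/MSW = 6.1183
df = (3, 33)
p-value (upper-tail) = 0.00199
At α=0.1: p < α → reject H₀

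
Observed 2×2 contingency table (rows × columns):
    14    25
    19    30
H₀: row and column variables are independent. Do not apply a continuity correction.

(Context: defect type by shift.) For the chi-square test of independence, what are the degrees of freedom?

df = (r−1)(c−1) = (2−1)·(2−1) = 1

degrees of freedom = 1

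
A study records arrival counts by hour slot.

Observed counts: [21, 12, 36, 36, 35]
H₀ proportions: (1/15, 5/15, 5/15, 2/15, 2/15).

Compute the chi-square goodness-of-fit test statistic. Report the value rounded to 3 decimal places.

test statistic = 73.161

n = 140; E_i = n·p_i = [9.33, 46.67, 46.67, 18.67, 18.67]
χ² = (21−9.33)²/9.33 + (12−46.67)²/46.67 + (36−46.67)²/46.67 + (36−18.67)²/18.67 + (35−18.67)²/18.67 = 73.1607
df = 4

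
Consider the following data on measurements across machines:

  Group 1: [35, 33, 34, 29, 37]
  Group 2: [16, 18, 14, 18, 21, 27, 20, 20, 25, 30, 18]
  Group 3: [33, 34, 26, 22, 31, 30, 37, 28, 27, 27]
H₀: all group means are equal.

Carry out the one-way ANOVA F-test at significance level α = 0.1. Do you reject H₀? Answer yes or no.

Group means [33.60, 20.64, 29.50], grand mean 26.538
SSB = Σnᵢ(x̄ᵢ−x̄)² = 720.216; SSW = ΣΣ(x−x̄ᵢ)² = 444.245
MSB = 720.216/2 = 360.1080; MSW = 444.245/23 = 19.3150
F = MSB/MSW = 18.6439
df = (2, 23)
p-value (upper-tail) = 0.00002
At α=0.1: p < α → reject H₀

reject H₀: yes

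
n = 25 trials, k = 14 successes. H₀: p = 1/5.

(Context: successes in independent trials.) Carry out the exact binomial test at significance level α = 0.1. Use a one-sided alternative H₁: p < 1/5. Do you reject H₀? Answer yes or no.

reject H₀: no

Exact binomial: n=25, k=14, p₀=1/5=0.2000
P(X≤14) from Σ C(n,i)·p₀^i·(1−p₀)^(n−i)
p-value (one-sided, H₁ less) = 0.99999
At α=0.1: p ≥ α → fail to reject H₀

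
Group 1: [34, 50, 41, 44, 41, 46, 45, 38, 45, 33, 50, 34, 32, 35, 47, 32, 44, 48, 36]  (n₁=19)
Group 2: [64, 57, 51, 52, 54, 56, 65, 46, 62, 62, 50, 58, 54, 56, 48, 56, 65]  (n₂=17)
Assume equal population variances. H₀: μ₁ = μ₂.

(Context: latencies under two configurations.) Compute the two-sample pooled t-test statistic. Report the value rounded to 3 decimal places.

x̄₁=40.789, s₁=6.303, n₁=19
x̄₂=56.235, s₂=5.869, n₂=17
s_p² = [18·6.303² + 16·5.869²]/34 = 37.2417
SE = √(s_p²·(1/19+1/17)) = 2.0373
t = (40.789−56.235)/2.0373 = -7.5813
df = 34

test statistic = -7.581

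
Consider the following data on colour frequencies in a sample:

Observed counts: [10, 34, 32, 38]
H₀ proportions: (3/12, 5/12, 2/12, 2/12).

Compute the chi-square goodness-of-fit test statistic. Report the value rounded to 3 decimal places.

n = 114; E_i = n·p_i = [28.50, 47.50, 19.00, 19.00]
χ² = (10−28.50)²/28.50 + (34−47.50)²/47.50 + (32−19.00)²/19.00 + (38−19.00)²/19.00 = 43.7404
df = 3

test statistic = 43.740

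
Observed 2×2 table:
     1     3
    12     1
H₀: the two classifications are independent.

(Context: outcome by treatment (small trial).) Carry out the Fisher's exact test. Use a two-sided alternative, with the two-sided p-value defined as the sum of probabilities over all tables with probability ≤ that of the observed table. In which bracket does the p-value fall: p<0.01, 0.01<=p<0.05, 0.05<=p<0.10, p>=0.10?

Margins: r₁=4, r₂=13, c₁=13, c₂=4, n=17
p_obs = C(4,1)·C(13,12)/C(17,13); sum pmf over tables with pmf ≤ p_obs
p-value (two-sided) = 0.02227
→ bracket: 0.01<=p<0.05

p-value bracket: 0.01<=p<0.05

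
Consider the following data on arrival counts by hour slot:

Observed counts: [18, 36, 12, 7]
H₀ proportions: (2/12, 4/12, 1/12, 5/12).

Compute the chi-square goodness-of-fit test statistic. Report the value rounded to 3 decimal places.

test statistic = 32.173

n = 73; E_i = n·p_i = [12.17, 24.33, 6.08, 30.42]
χ² = (18−12.17)²/12.17 + (36−24.33)²/24.33 + (12−6.08)²/6.08 + (7−30.42)²/30.42 = 32.1726
df = 3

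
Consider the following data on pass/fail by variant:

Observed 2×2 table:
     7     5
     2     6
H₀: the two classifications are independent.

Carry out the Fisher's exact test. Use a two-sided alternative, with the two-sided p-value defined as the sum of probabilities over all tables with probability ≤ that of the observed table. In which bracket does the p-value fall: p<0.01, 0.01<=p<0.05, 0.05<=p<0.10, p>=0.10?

Margins: r₁=12, r₂=8, c₁=9, c₂=11, n=20
p_obs = C(12,7)·C(8,2)/C(20,9); sum pmf over tables with pmf ≤ p_obs
p-value (two-sided) = 0.19681
→ bracket: p>=0.10

p-value bracket: p>=0.10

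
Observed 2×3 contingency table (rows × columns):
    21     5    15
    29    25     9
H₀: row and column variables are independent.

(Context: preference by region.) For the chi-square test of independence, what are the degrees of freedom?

degrees of freedom = 2

df = (r−1)(c−1) = (2−1)·(3−1) = 2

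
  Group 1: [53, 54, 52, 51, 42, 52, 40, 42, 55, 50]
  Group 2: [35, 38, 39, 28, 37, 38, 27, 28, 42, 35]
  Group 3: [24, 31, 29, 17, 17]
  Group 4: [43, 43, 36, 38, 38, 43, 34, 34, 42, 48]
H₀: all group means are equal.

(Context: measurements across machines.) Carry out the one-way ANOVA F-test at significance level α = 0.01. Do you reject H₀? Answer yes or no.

Group means [49.10, 34.70, 23.60, 39.90], grand mean 38.714
SSB = Σnᵢ(x̄ᵢ−x̄)² = 2396.043; SSW = ΣΣ(x−x̄ᵢ)² = 889.100
MSB = 2396.043/3 = 798.6810; MSW = 889.100/31 = 28.6806
F = MSB/MSW = 27.8474
df = (3, 31)
p-value (upper-tail) = 0.00000
At α=0.01: p < α → reject H₀

reject H₀: yes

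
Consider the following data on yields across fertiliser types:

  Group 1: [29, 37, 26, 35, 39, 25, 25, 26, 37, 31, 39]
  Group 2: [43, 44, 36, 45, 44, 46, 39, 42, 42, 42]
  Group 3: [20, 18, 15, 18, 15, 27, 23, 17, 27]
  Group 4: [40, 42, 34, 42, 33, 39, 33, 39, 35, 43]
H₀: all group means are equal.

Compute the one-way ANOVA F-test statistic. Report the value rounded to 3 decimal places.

Group means [31.73, 42.30, 20.00, 38.00], grand mean 33.300
SSB = Σnᵢ(x̄ᵢ−x̄)² = 2650.118; SSW = ΣΣ(x−x̄ᵢ)² = 726.282
MSB = 2650.118/3 = 883.3727; MSW = 726.282/36 = 20.1745
F = MSB/MSW = 43.7866
df = (3, 36)

test statistic = 43.787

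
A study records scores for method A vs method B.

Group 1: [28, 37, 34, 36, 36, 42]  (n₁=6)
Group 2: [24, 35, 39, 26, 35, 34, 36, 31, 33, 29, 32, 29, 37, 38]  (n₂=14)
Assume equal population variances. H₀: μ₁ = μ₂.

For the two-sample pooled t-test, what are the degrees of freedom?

df = n₁ + n₂ − 2 = 6 + 14 − 2 = 18

degrees of freedom = 18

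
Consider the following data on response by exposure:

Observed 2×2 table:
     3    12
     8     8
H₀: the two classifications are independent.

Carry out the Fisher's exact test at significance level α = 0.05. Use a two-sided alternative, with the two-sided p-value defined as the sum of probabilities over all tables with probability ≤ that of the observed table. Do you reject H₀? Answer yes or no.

reject H₀: no

Margins: r₁=15, r₂=16, c₁=11, c₂=20, n=31
p_obs = C(15,3)·C(16,8)/C(31,11); sum pmf over tables with pmf ≤ p_obs
p-value (two-sided) = 0.13505
At α=0.05: p ≥ α → fail to reject H₀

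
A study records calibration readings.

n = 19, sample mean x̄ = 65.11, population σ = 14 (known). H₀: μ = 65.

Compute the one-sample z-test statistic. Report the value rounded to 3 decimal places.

SE = σ/√n = 14/√19 = 3.2118
z = (x̄−μ₀)/SE = (65.11−65)/3.2118 = 0.0342

test statistic = 0.034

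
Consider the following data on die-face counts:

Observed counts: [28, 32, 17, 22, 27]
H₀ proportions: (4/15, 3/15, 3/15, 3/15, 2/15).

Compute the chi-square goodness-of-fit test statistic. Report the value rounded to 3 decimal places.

test statistic = 12.036

n = 126; E_i = n·p_i = [33.60, 25.20, 25.20, 25.20, 16.80]
χ² = (28−33.60)²/33.60 + (32−25.20)²/25.20 + (17−25.20)²/25.20 + (22−25.20)²/25.20 + (27−16.80)²/16.80 = 12.0357
df = 4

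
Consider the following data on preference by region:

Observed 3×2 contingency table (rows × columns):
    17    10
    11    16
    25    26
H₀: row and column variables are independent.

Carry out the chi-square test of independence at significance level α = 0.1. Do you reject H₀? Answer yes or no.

reject H₀: no

Row totals [27, 27, 51], col totals [53, 52], n=105
χ² = (17−13.63)²/13.63 + (10−13.37)²/13.37 + (11−13.63)²/13.63 + (16−13.37)²/13.37 + (25−25.74)²/25.74 + (26−25.26)²/25.26 = 2.7511
df = 2
p-value (upper-tail) = 0.25270
At α=0.1: p ≥ α → fail to reject H₀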